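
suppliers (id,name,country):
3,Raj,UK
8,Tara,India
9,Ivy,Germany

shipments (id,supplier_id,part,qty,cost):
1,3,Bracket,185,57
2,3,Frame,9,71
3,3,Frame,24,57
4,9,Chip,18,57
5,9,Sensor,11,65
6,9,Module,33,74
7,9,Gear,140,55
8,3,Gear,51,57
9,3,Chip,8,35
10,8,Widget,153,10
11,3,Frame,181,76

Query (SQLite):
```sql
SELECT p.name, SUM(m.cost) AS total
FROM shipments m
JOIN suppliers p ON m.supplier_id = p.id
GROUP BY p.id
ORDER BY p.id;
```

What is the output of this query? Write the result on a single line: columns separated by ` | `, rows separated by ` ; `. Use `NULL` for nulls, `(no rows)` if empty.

Join each shipments row to its suppliers via supplier_id.
Group joined rows by suppliers.id; compute SUM(m.cost) per group.
  3: ids {1, 2, 3, 8, 9, 11} → SUM(m.cost)=353
  8: ids {10} → SUM(m.cost)=10
  9: ids {4, 5, 6, 7} → SUM(m.cost)=251

Raj | 353 ; Tara | 10 ; Ivy | 251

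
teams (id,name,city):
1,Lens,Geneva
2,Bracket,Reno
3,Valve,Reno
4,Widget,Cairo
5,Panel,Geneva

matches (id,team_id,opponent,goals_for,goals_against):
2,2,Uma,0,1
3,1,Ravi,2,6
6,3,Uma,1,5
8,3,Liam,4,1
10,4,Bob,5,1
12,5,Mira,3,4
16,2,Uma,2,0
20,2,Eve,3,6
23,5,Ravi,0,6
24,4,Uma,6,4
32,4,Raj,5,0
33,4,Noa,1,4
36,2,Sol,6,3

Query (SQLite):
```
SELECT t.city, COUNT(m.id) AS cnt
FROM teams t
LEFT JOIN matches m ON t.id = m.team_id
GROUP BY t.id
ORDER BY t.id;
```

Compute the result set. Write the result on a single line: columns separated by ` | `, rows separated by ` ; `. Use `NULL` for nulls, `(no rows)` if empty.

LEFT JOIN keeps every teams row; unmatched ones get NULL for matches columns.
Group by teams.id and compute COUNT(m.id). COUNT(col) of an all-NULL group is 0.
  1: ids {3} → COUNT(m.id)=1
  2: ids {2, 16, 20, 36} → COUNT(m.id)=4
  3: ids {6, 8} → COUNT(m.id)=2
  4: ids {10, 24, 32, 33} → COUNT(m.id)=4
  5: ids {12, 23} → COUNT(m.id)=2

Geneva | 1 ; Reno | 4 ; Reno | 2 ; Cairo | 4 ; Geneva | 2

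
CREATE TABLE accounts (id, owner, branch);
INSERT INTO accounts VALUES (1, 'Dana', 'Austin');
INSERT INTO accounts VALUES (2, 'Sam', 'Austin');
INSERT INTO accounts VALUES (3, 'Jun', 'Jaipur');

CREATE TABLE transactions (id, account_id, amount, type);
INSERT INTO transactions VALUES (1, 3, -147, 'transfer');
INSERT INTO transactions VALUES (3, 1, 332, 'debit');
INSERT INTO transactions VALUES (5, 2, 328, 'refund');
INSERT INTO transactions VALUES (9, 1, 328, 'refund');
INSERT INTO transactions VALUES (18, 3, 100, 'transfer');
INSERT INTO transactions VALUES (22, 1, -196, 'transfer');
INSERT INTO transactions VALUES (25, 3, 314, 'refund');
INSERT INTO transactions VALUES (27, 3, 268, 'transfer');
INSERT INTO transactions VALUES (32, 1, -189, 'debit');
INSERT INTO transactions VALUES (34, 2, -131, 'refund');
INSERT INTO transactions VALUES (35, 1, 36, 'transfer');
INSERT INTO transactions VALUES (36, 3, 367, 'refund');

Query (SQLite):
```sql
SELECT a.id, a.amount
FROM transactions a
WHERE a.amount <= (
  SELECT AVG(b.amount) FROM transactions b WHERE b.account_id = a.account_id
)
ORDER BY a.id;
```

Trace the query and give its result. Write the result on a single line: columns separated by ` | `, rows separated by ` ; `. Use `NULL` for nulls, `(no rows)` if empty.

For each transactions row a, compute AVG(amount) over rows sharing a.account_id.
Keep row a if a.amount <= that per-group AVG.
  account_id=1: AVG(amount) = 62.2
  account_id=2: AVG(amount) = 98.5
  account_id=3: AVG(amount) = 180.4

1 | -147 ; 18 | 100 ; 22 | -196 ; 32 | -189 ; 34 | -131 ; 35 | 36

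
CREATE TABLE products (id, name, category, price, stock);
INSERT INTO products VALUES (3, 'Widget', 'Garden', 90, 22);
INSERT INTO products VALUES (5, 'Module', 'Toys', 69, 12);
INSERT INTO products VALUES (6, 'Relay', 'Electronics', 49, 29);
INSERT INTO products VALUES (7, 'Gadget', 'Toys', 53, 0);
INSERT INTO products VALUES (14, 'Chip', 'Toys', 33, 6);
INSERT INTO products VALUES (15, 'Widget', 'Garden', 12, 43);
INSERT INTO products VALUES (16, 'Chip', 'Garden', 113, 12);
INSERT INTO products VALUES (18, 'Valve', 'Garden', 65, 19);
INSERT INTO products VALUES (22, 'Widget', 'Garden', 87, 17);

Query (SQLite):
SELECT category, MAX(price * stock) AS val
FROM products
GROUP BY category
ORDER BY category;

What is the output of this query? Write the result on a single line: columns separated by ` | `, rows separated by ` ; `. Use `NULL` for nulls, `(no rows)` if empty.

For each row compute price * stock.
Group by category; take MAX of the expression per group.
  Electronics: ids {6} → MAX(price * stock)=1421
  Garden: ids {3, 15, 16, 18, 22} → MAX(price * stock)=1980
  Toys: ids {5, 7, 14} → MAX(price * stock)=828

Electronics | 1421 ; Garden | 1980 ; Toys | 828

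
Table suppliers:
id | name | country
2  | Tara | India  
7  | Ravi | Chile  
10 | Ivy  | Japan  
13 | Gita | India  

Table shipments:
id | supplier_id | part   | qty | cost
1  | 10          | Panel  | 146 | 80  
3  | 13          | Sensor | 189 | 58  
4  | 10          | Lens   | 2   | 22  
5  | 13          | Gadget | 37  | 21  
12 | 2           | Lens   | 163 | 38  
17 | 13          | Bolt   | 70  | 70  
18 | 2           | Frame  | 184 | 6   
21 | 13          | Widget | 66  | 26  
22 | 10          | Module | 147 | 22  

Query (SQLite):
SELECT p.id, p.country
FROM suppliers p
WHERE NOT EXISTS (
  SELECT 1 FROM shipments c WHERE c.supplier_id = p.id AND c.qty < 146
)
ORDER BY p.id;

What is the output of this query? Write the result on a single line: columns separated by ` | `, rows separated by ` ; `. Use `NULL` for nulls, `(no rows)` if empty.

For each suppliers row, check whether any shipments with matching supplier_id has qty < 146.
Keep rows where that is false.

2 | India ; 7 | Chile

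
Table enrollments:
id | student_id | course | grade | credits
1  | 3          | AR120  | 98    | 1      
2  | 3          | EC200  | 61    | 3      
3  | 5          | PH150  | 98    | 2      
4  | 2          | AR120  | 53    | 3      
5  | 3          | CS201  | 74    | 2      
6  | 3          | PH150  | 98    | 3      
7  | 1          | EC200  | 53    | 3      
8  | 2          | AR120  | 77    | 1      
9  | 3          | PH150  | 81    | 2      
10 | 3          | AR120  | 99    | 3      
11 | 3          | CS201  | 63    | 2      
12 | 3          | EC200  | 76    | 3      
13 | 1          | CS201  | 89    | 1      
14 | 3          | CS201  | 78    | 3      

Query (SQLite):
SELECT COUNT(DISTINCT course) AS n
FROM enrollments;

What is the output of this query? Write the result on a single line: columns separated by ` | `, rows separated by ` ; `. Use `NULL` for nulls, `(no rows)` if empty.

4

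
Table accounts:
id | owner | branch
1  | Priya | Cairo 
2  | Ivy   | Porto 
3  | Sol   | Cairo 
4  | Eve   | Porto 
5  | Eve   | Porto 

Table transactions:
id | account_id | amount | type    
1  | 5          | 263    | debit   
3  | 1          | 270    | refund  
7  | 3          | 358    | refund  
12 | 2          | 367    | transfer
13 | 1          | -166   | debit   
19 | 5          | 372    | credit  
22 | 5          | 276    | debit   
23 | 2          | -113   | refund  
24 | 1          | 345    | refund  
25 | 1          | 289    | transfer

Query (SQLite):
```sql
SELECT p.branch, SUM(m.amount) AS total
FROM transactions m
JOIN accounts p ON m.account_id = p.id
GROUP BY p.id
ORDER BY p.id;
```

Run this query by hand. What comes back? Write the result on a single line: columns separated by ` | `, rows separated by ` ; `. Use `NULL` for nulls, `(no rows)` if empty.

Join each transactions row to its accounts via account_id.
Group joined rows by accounts.id; compute SUM(m.amount) per group.
  1: ids {3, 13, 24, 25} → SUM(m.amount)=738
  2: ids {12, 23} → SUM(m.amount)=254
  3: ids {7} → SUM(m.amount)=358
  5: ids {1, 19, 22} → SUM(m.amount)=911

Cairo | 738 ; Porto | 254 ; Cairo | 358 ; Porto | 911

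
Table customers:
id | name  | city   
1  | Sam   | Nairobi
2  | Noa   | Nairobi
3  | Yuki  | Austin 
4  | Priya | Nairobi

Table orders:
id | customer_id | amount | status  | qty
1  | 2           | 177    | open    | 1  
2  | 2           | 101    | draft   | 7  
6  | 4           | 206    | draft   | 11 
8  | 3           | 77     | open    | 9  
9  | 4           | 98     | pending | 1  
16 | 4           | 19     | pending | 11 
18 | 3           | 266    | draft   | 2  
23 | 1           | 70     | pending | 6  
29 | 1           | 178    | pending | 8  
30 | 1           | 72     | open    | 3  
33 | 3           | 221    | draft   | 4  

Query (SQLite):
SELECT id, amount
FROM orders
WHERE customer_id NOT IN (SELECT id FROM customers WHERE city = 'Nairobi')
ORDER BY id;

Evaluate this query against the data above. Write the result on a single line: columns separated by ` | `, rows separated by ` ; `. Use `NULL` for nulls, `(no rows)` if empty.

8 | 77 ; 18 | 266 ; 33 | 221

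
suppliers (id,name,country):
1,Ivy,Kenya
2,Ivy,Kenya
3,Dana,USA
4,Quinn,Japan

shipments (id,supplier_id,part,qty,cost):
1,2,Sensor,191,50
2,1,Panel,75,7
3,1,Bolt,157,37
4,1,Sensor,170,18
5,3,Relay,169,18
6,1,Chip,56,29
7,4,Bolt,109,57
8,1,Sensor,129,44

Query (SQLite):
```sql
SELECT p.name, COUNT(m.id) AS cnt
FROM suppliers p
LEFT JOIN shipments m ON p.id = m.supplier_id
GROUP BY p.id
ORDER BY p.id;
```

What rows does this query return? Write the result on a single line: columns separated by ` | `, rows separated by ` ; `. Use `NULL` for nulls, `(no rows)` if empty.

Ivy | 5 ; Ivy | 1 ; Dana | 1 ; Quinn | 1

LEFT JOIN keeps every suppliers row; unmatched ones get NULL for shipments columns.
Group by suppliers.id and compute COUNT(m.id). COUNT(col) of an all-NULL group is 0.
  1: ids {2, 3, 4, 6, 8} → COUNT(m.id)=5
  2: ids {1} → COUNT(m.id)=1
  3: ids {5} → COUNT(m.id)=1
  4: ids {7} → COUNT(m.id)=1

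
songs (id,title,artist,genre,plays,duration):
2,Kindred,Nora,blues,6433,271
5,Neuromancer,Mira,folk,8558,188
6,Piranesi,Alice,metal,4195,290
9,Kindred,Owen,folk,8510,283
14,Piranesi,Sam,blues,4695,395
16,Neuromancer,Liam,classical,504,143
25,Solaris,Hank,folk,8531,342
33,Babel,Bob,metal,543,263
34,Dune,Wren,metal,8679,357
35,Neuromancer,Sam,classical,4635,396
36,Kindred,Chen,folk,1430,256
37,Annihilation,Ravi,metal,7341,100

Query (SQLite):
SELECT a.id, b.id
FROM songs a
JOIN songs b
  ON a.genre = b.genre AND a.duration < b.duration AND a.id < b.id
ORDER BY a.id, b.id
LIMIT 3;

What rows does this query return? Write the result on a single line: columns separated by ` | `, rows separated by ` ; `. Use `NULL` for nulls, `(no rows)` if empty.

Pairs (a,b) with same genre, a.duration < b.duration, a.id < b.id.
genre groups: blues:{2,14} classical:{16,35} folk:{5,9,25,36} metal:{6,33,34,37}
Ordered by (a.id, b.id); first 3.

2 | 14 ; 5 | 9 ; 5 | 25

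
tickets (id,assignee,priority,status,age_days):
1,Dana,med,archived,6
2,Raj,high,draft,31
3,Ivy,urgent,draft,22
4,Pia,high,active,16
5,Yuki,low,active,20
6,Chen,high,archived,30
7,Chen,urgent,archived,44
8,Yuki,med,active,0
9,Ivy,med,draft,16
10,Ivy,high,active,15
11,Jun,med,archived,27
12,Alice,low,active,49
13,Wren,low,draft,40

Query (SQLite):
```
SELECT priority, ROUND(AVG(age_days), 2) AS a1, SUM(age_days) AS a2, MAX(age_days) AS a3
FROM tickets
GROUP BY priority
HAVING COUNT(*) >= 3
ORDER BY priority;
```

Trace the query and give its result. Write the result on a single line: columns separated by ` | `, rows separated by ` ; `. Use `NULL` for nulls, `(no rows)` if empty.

high | 23 | 92 | 31 ; low | 36.33 | 109 | 49 ; med | 12.25 | 49 | 27

Group tickets by priority.
Per group compute: ROUND(AVG(age_days), 2), SUM(age_days), MAX(age_days).
HAVING: drop groups with fewer than 3 rows.
  high: ids {2, 4, 6, 10} → ROUND(AVG(age_days), 2)=23, SUM(age_days)=92, MAX(age_days)=31
  low: ids {5, 12, 13} → ROUND(AVG(age_days), 2)=36.33, SUM(age_days)=109, MAX(age_days)=49
  med: ids {1, 8, 9, 11} → ROUND(AVG(age_days), 2)=12.25, SUM(age_days)=49, MAX(age_days)=27
  urgent: ids {3, 7} → ROUND(AVG(age_days), 2)=33, SUM(age_days)=66, MAX(age_days)=44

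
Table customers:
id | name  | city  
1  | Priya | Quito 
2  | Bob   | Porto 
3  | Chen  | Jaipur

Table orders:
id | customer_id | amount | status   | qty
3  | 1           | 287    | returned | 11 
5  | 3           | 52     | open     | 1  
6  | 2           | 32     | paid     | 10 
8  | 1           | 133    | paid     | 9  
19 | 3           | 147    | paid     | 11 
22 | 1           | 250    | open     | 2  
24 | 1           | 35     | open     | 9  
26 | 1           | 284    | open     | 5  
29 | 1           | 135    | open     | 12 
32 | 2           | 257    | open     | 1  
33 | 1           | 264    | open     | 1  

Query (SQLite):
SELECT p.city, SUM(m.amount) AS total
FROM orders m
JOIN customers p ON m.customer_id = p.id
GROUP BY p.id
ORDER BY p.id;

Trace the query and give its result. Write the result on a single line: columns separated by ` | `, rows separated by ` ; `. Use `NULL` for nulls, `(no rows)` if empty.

Quito | 1388 ; Porto | 289 ; Jaipur | 199

Join each orders row to its customers via customer_id.
Group joined rows by customers.id; compute SUM(m.amount) per group.
  1: ids {3, 8, 22, 24, 26, 29, 33} → SUM(m.amount)=1388
  2: ids {6, 32} → SUM(m.amount)=289
  3: ids {5, 19} → SUM(m.amount)=199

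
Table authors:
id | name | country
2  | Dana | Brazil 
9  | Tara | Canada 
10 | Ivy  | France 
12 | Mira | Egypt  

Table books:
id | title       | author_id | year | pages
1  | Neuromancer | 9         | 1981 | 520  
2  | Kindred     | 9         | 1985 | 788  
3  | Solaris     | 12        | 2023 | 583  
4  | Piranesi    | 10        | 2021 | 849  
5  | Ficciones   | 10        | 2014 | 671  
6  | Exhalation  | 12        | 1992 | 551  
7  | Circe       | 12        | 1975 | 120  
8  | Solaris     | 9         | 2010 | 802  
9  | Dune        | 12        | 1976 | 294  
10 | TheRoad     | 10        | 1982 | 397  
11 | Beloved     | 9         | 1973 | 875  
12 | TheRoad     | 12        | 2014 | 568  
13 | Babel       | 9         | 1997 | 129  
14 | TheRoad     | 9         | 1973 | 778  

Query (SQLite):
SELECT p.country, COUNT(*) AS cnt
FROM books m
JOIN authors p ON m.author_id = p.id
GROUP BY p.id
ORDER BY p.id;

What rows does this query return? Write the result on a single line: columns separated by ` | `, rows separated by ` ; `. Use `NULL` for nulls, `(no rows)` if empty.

Canada | 6 ; France | 3 ; Egypt | 5

Join each books row to its authors via author_id.
Group joined rows by authors.id; compute COUNT(*) per group.
  9: ids {1, 2, 8, 11, 13, 14} → COUNT(*)=6
  10: ids {4, 5, 10} → COUNT(*)=3
  12: ids {3, 6, 7, 9, 12} → COUNT(*)=5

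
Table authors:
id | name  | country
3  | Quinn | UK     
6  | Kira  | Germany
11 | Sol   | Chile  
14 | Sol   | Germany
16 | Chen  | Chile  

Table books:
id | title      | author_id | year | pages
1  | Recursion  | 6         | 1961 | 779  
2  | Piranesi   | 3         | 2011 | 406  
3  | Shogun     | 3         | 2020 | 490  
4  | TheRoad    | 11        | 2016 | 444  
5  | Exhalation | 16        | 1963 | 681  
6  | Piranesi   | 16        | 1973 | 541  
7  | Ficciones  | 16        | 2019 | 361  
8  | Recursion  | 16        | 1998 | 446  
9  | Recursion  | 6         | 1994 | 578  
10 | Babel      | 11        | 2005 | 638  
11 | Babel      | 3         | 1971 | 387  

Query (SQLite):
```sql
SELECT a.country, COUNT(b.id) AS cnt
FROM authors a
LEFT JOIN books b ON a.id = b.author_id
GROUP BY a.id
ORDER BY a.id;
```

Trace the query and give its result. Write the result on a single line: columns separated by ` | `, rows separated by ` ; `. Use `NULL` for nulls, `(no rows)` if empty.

LEFT JOIN keeps every authors row; unmatched ones get NULL for books columns.
Group by authors.id and compute COUNT(b.id). COUNT(col) of an all-NULL group is 0.
  3: ids {2, 3, 11} → COUNT(b.id)=3
  6: ids {1, 9} → COUNT(b.id)=2
  11: ids {4, 10} → COUNT(b.id)=2
  14: ids {—} → COUNT(b.id)=0
  16: ids {5, 6, 7, 8} → COUNT(b.id)=4

UK | 3 ; Germany | 2 ; Chile | 2 ; Germany | 0 ; Chile | 4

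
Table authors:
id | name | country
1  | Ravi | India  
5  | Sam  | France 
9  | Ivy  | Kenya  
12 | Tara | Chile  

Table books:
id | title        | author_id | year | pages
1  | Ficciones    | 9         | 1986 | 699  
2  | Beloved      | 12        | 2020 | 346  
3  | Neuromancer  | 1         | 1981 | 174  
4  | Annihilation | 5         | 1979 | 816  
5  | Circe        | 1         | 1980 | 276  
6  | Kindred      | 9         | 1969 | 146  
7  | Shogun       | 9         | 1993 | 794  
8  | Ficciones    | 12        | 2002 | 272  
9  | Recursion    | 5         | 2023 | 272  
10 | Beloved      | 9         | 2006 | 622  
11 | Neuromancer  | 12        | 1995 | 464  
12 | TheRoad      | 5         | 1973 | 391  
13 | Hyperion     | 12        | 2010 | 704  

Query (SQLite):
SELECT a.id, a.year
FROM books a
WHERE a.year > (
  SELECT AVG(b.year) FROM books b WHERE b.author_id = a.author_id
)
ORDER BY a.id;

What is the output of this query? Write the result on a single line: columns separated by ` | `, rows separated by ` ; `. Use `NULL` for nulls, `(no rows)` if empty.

2 | 2020 ; 3 | 1981 ; 7 | 1993 ; 9 | 2023 ; 10 | 2006 ; 13 | 2010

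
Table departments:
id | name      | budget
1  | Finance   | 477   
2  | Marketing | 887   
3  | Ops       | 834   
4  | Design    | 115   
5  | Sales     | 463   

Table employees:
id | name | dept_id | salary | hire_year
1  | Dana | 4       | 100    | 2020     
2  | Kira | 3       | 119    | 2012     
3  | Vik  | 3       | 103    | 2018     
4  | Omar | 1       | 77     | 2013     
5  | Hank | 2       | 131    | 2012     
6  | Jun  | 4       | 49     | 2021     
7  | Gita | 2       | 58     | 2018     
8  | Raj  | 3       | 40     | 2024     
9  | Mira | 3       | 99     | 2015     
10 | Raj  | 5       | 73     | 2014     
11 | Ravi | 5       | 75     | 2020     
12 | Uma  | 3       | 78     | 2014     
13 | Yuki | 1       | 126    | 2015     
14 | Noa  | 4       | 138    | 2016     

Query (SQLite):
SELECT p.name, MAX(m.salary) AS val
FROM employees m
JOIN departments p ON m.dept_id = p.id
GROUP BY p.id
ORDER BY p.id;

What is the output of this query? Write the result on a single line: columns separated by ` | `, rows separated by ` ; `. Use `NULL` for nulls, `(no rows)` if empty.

Join each employees row to its departments via dept_id.
Group joined rows by departments.id; compute MAX(m.salary) per group.
  1: ids {4, 13} → MAX(m.salary)=126
  2: ids {5, 7} → MAX(m.salary)=131
  3: ids {2, 3, 8, 9, 12} → MAX(m.salary)=119
  4: ids {1, 6, 14} → MAX(m.salary)=138
  5: ids {10, 11} → MAX(m.salary)=75

Finance | 126 ; Marketing | 131 ; Ops | 119 ; Design | 138 ; Sales | 75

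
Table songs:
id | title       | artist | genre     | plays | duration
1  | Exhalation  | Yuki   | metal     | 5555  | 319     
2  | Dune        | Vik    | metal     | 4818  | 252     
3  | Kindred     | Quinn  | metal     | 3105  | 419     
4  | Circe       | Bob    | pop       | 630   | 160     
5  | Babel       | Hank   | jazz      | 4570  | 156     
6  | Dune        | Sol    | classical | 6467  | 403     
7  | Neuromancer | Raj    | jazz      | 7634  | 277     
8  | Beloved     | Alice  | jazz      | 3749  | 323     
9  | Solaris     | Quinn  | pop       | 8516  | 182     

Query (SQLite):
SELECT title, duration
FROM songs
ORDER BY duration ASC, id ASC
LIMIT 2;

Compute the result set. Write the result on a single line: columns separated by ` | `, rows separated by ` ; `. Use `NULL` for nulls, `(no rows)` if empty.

Sort by duration asc, tiebreak id asc: (156, id=5), (160, id=4), (182, id=9), (252, id=2), (277, id=7) …. Take first 2.

Babel | 156 ; Circe | 160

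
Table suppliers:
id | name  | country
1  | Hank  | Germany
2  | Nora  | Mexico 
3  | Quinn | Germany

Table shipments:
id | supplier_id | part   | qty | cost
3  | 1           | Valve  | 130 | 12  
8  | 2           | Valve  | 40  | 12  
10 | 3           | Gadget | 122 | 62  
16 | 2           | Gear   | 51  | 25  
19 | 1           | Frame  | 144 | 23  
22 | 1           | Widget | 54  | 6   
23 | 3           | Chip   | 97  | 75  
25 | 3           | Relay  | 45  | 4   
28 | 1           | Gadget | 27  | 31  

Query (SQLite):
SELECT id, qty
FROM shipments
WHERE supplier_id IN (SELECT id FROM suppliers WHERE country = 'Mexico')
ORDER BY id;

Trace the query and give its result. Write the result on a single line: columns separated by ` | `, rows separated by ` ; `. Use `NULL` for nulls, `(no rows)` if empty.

Inner query: suppliers.id where country = 'Mexico'.
Outer: keep shipments rows whose supplier_id is in that set.
Inner query → {2}

8 | 40 ; 16 | 51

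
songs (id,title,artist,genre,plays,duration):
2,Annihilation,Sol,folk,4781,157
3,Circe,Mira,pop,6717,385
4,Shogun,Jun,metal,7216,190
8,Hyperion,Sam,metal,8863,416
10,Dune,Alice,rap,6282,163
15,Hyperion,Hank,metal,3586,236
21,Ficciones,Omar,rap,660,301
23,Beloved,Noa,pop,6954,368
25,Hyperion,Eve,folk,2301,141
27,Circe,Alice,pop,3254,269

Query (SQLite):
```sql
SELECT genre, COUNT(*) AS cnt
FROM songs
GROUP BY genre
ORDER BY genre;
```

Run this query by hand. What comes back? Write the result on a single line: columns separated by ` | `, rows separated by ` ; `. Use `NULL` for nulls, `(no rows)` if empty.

folk | 2 ; metal | 3 ; pop | 3 ; rap | 2

Partition songs by genre; compute COUNT(*) within each group.
  folk: ids {2, 25} → COUNT(*)=2
  metal: ids {4, 8, 15} → COUNT(*)=3
  pop: ids {3, 23, 27} → COUNT(*)=3
  rap: ids {10, 21} → COUNT(*)=2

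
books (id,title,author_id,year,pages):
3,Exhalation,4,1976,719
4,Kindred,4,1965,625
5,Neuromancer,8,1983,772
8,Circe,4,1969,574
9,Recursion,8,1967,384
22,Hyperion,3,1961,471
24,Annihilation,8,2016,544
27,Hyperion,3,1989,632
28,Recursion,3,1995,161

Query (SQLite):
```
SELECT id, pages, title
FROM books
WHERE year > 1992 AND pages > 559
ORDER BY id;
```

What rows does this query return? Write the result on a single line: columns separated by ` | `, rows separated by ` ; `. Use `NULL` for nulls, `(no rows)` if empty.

year > 1992: ids {24, 28}
pages > 559: ids {3, 4, 5, 8, 27}
Combine with AND.

(no rows)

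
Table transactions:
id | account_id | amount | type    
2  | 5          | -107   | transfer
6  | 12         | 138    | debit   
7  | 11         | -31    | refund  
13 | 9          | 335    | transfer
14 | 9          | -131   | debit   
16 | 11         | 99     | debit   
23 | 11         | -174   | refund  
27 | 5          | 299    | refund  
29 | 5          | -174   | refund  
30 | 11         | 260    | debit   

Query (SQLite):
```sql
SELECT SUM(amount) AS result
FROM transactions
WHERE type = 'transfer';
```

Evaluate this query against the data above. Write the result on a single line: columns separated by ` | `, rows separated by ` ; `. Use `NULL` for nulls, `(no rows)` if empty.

228

Rows where type='transfer' → amount values: [-107, 335].
SUM of non-NULL values = 228.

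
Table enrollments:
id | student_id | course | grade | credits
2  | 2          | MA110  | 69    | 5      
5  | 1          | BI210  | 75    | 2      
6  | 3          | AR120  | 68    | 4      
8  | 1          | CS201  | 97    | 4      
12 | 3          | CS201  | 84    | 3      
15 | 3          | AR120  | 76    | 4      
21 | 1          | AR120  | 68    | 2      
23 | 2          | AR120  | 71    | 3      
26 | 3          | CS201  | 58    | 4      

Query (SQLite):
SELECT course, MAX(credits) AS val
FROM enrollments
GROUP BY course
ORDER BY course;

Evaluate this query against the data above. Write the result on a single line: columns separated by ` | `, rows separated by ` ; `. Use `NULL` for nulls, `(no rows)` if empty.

AR120 | 4 ; BI210 | 2 ; CS201 | 4 ; MA110 | 5

Partition enrollments by course; compute MAX(credits) within each group.
  AR120: ids {6, 15, 21, 23} → MAX(credits)=4
  BI210: ids {5} → MAX(credits)=2
  CS201: ids {8, 12, 26} → MAX(credits)=4
  MA110: ids {2} → MAX(credits)=5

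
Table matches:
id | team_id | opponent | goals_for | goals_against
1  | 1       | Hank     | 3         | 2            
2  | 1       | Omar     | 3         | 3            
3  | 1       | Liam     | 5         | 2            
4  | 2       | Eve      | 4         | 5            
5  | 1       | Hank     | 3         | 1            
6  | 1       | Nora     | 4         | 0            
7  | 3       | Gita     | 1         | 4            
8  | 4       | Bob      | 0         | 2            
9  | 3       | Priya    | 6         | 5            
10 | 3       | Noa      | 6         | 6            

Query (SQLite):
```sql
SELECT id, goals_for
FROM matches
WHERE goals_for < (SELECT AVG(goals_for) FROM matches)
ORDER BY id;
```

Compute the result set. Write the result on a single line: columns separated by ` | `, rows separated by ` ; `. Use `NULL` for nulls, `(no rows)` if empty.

Scalar subquery: AVG(goals_for) over all matches rows = 3.5.
Keep rows where goals_for < that value.

1 | 3 ; 2 | 3 ; 5 | 3 ; 7 | 1 ; 8 | 0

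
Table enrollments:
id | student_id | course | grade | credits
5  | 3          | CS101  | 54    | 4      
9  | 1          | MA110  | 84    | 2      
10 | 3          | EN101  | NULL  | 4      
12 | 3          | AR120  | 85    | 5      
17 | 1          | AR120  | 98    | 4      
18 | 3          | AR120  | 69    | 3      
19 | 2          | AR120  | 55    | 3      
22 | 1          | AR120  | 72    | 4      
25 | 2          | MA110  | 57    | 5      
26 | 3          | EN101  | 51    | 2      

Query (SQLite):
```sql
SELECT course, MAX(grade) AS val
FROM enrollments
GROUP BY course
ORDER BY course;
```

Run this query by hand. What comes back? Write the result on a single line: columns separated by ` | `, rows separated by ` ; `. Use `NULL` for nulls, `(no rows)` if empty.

AR120 | 98 ; CS101 | 54 ; EN101 | 51 ; MA110 | 84

Partition enrollments by course; compute MAX(grade) within each group.
  AR120: ids {12, 17, 18, 19, 22} → MAX(grade)=98
  CS101: ids {5} → MAX(grade)=54
  EN101: ids {10, 26} → MAX(grade)=51
  MA110: ids {9, 25} → MAX(grade)=84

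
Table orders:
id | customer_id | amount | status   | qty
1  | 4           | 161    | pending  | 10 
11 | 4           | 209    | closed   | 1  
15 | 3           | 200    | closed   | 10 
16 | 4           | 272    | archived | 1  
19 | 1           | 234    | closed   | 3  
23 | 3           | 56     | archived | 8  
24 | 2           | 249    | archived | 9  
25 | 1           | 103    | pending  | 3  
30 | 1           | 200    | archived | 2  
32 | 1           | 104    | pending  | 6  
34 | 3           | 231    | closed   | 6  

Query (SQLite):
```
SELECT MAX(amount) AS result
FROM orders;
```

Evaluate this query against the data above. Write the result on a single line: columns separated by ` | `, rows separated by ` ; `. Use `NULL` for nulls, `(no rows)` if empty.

272

All amount values: [161, 209, 200, 272, 234, 56, 249, 103, 200, 104, 231].
MAX of non-NULL values = 272.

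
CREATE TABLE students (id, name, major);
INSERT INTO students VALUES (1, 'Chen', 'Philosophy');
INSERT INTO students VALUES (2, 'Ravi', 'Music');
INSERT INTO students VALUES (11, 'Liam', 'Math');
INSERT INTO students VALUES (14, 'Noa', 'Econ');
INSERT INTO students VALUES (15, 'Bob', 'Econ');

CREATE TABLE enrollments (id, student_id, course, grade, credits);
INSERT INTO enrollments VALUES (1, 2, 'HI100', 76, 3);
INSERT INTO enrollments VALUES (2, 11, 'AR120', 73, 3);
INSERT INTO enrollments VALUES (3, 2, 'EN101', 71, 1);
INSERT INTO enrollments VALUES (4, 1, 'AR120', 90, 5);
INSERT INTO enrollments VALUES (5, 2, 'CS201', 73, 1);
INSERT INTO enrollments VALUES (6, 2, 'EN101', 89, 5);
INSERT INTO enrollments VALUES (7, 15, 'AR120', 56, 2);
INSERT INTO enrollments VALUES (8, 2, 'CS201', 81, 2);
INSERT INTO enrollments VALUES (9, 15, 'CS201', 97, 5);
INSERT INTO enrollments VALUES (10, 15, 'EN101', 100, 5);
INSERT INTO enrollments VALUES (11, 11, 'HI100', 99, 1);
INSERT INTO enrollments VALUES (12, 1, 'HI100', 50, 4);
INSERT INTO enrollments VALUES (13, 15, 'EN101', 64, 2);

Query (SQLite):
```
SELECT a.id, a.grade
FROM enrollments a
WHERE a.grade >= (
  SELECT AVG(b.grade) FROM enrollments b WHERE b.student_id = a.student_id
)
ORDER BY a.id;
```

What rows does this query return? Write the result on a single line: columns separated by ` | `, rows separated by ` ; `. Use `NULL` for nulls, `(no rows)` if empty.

For each enrollments row a, compute AVG(grade) over rows sharing a.student_id.
Keep row a if a.grade >= that per-group AVG.
  student_id=1: AVG(grade) = 70.0
  student_id=2: AVG(grade) = 78.0
  student_id=11: AVG(grade) = 86.0
  student_id=15: AVG(grade) = 79.25

4 | 90 ; 6 | 89 ; 8 | 81 ; 9 | 97 ; 10 | 100 ; 11 | 99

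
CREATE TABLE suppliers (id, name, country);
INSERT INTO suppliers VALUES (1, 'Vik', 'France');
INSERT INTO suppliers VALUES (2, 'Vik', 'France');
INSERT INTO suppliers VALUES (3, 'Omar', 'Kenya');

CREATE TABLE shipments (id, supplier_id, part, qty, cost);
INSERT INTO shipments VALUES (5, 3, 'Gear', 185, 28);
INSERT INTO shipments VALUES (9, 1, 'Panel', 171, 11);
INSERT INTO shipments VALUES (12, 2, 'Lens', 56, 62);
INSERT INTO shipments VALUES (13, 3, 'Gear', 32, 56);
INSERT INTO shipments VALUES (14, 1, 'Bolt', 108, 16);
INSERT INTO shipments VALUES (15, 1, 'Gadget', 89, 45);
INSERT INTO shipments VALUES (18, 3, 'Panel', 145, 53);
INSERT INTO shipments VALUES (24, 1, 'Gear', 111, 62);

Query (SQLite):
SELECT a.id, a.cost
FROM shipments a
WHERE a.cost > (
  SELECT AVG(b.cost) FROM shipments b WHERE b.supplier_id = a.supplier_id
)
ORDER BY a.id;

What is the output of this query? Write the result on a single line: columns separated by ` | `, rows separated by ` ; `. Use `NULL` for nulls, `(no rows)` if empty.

13 | 56 ; 15 | 45 ; 18 | 53 ; 24 | 62

For each shipments row a, compute AVG(cost) over rows sharing a.supplier_id.
Keep row a if a.cost > that per-group AVG.
  supplier_id=1: AVG(cost) = 33.5
  supplier_id=2: AVG(cost) = 62.0
  supplier_id=3: AVG(cost) = 45.666667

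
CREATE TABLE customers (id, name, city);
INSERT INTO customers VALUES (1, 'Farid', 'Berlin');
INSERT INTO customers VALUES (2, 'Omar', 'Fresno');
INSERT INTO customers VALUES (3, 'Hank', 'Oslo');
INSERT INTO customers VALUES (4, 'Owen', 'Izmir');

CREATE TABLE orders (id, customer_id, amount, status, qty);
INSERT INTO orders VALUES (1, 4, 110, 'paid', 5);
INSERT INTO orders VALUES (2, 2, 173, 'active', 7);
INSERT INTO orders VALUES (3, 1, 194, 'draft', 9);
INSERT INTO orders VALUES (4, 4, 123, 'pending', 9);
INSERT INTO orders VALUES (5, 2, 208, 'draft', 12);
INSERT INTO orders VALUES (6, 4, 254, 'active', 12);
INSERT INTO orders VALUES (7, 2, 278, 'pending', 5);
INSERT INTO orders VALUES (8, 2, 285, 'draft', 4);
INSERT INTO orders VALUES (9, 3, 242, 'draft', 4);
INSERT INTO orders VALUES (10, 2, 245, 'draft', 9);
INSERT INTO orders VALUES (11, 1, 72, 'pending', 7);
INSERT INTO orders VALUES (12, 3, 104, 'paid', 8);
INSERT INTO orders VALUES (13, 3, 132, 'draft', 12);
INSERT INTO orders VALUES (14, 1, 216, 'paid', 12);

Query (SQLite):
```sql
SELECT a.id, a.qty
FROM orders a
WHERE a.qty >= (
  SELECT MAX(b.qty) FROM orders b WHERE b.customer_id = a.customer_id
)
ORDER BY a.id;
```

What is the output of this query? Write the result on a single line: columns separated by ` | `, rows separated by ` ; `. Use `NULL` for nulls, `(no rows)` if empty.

For each orders row a, compute MAX(qty) over rows sharing a.customer_id.
Keep row a if a.qty >= that per-group MAX.
  customer_id=1: MAX(qty) = 12
  customer_id=2: MAX(qty) = 12
  customer_id=3: MAX(qty) = 12
  customer_id=4: MAX(qty) = 12

5 | 12 ; 6 | 12 ; 13 | 12 ; 14 | 12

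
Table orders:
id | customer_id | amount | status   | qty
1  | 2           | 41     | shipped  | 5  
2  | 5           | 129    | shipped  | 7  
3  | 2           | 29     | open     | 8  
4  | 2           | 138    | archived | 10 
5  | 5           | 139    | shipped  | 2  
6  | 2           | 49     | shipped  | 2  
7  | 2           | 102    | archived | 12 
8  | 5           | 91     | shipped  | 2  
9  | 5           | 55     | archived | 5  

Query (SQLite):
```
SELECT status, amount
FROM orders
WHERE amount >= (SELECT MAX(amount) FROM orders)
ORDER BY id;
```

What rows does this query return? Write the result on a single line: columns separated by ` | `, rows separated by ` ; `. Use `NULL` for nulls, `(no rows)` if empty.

shipped | 139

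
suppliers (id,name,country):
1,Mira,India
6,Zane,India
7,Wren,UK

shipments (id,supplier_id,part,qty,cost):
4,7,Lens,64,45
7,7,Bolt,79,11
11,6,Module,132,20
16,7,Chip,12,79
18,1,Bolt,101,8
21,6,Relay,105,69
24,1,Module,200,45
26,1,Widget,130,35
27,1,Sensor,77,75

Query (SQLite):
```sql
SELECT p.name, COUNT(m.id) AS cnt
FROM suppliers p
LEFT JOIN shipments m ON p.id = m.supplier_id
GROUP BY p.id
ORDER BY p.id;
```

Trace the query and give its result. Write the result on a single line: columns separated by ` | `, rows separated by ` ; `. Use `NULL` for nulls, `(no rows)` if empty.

Mira | 4 ; Zane | 2 ; Wren | 3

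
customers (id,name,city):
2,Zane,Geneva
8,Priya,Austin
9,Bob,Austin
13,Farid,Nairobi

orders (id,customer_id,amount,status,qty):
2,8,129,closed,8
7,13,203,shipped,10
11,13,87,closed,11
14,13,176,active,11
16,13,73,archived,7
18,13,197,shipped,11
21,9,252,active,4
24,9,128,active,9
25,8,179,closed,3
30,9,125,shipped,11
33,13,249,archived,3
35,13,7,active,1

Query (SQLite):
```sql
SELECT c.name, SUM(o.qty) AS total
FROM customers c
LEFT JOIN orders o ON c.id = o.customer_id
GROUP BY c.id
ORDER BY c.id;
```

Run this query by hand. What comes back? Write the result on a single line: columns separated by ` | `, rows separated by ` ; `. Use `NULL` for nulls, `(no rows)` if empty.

LEFT JOIN keeps every customers row; unmatched ones get NULL for orders columns.
Group by customers.id and compute SUM(o.qty). SUM over an all-NULL group is NULL.
  2: ids {—} → SUM(o.qty)=NULL
  8: ids {2, 25} → SUM(o.qty)=11
  9: ids {21, 24, 30} → SUM(o.qty)=24
  13: ids {7, 11, 14, 16, 18, 33, 35} → SUM(o.qty)=54

Zane | NULL ; Priya | 11 ; Bob | 24 ; Farid | 54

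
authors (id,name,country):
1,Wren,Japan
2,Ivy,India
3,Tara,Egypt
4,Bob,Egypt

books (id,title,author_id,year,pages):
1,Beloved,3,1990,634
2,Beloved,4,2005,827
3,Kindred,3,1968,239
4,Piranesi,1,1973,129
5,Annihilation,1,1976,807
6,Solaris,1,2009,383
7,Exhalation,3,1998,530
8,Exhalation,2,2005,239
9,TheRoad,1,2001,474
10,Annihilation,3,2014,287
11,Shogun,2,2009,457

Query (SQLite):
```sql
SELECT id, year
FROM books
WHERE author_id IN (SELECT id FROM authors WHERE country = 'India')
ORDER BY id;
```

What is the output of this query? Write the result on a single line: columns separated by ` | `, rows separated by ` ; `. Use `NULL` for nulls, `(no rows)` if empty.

Inner query: authors.id where country = 'India'.
Outer: keep books rows whose author_id is in that set.
Inner query → {2}

8 | 2005 ; 11 | 2009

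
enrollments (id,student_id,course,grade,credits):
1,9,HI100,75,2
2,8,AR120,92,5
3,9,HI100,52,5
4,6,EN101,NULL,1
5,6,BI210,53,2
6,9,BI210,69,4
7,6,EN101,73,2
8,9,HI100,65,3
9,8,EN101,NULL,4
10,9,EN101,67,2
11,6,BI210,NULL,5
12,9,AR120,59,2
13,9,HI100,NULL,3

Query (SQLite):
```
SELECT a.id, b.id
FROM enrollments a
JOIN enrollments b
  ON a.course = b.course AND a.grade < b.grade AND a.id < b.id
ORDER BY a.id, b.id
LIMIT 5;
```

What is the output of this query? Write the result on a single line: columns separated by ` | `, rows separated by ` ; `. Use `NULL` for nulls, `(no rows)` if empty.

3 | 8 ; 5 | 6

Pairs (a,b) with same course, a.grade < b.grade, a.id < b.id.
course groups: AR120:{2,12} BI210:{5,6,11} EN101:{4,7,9,10} HI100:{1,3,8,13}
Ordered by (a.id, b.id); first 5.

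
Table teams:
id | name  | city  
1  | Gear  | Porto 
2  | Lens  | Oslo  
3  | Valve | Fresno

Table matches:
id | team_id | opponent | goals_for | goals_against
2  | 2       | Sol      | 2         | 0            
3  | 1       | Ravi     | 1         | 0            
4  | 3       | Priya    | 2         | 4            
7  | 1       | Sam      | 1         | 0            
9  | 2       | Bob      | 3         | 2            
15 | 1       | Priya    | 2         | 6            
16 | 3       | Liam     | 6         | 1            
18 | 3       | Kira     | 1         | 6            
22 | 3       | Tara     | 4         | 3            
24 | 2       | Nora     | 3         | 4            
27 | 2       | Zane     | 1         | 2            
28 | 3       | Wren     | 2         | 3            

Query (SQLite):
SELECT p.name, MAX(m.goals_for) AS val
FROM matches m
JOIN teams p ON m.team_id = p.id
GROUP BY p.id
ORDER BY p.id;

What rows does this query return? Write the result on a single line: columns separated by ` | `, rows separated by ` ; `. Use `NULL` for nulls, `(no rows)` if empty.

Gear | 2 ; Lens | 3 ; Valve | 6

Join each matches row to its teams via team_id.
Group joined rows by teams.id; compute MAX(m.goals_for) per group.
  1: ids {3, 7, 15} → MAX(m.goals_for)=2
  2: ids {2, 9, 24, 27} → MAX(m.goals_for)=3
  3: ids {4, 16, 18, 22, 28} → MAX(m.goals_for)=6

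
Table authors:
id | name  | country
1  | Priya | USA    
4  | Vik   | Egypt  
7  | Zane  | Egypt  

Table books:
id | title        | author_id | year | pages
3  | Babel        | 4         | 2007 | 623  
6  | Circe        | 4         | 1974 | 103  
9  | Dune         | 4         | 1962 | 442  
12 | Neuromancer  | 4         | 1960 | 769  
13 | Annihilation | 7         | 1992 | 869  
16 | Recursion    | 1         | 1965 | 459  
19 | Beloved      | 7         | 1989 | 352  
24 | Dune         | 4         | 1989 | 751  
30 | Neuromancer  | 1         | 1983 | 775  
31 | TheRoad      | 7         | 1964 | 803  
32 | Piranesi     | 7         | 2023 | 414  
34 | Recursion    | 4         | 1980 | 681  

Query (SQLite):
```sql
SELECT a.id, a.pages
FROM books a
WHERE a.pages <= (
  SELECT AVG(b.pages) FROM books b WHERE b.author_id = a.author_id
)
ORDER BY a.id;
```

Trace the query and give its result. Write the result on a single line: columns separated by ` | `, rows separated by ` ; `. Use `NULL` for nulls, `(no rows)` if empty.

6 | 103 ; 9 | 442 ; 16 | 459 ; 19 | 352 ; 32 | 414

For each books row a, compute AVG(pages) over rows sharing a.author_id.
Keep row a if a.pages <= that per-group AVG.
  author_id=1: AVG(pages) = 617.0
  author_id=4: AVG(pages) = 561.5
  author_id=7: AVG(pages) = 609.5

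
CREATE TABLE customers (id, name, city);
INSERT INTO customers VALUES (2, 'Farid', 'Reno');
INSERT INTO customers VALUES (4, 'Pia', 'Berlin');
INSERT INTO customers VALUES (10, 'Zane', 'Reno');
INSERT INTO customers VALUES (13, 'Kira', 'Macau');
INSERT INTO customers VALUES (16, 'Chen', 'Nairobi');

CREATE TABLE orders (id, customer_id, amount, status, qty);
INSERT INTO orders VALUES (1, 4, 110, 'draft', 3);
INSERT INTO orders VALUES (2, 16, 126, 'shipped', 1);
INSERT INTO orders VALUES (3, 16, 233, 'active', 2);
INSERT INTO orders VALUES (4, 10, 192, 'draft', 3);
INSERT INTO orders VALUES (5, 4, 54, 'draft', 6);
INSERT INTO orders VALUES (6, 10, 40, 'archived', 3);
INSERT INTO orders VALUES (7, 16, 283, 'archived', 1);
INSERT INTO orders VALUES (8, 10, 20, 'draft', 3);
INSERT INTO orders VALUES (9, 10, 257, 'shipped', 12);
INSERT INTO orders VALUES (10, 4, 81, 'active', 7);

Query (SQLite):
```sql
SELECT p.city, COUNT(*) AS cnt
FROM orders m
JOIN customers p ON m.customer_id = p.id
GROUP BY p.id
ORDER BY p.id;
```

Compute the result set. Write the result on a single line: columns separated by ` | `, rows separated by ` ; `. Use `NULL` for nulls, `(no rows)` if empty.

Join each orders row to its customers via customer_id.
Group joined rows by customers.id; compute COUNT(*) per group.
  4: ids {1, 5, 10} → COUNT(*)=3
  10: ids {4, 6, 8, 9} → COUNT(*)=4
  16: ids {2, 3, 7} → COUNT(*)=3

Berlin | 3 ; Reno | 4 ; Nairobi | 3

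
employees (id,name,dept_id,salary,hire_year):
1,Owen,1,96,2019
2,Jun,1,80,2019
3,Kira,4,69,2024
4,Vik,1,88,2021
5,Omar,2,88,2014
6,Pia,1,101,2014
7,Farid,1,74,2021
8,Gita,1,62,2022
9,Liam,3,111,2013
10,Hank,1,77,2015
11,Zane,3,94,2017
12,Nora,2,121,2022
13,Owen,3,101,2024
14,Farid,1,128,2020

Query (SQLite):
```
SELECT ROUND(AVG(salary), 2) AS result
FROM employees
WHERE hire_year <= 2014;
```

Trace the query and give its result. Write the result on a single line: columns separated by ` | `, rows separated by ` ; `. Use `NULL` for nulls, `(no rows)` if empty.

Rows where hire_year <= 2014 → salary values: [88, 101, 111].
AVG = 300 / 3 (rounded to 2 dp).

100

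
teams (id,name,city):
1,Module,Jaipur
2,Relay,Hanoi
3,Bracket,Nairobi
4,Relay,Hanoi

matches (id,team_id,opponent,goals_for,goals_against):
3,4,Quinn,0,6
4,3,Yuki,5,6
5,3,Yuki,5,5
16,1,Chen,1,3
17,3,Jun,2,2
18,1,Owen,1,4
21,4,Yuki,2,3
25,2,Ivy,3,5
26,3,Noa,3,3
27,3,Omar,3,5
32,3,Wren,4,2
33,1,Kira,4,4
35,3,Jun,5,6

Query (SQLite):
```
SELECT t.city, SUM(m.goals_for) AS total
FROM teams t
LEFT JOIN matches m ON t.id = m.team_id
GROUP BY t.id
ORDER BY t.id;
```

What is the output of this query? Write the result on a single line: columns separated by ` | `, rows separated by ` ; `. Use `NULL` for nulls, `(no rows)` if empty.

LEFT JOIN keeps every teams row; unmatched ones get NULL for matches columns.
Group by teams.id and compute SUM(m.goals_for). SUM over an all-NULL group is NULL.
  1: ids {16, 18, 33} → SUM(m.goals_for)=6
  2: ids {25} → SUM(m.goals_for)=3
  3: ids {4, 5, 17, 26, 27, 32, 35} → SUM(m.goals_for)=27
  4: ids {3, 21} → SUM(m.goals_for)=2

Jaipur | 6 ; Hanoi | 3 ; Nairobi | 27 ; Hanoi | 2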